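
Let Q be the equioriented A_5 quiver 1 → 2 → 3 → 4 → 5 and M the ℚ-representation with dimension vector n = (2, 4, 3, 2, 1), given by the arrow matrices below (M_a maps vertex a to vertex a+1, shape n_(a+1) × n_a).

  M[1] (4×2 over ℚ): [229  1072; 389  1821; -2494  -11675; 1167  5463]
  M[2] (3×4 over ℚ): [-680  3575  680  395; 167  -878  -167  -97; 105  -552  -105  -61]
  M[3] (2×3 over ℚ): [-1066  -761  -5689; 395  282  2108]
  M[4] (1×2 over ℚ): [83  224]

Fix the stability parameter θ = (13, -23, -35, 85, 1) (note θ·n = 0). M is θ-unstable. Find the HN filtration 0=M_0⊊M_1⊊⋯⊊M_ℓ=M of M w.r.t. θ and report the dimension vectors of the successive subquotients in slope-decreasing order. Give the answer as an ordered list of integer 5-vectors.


Barcode: M ≅ I[1,2]^2, I[2,3], I[2,4], I[3,5]. HN layers by μ_θ (5 steps, strictly decreasing):
  μ^(1)=85; μ^(2)=43; μ^(3)=-5; μ^(4)=-29; μ^(5)=-35

((0, 0, 0, 1, 0); (0, 0, 0, 1, 1); (2, 2, 0, 0, 0); (0, 2, 2, 0, 0); (0, 0, 1, 0, 0))


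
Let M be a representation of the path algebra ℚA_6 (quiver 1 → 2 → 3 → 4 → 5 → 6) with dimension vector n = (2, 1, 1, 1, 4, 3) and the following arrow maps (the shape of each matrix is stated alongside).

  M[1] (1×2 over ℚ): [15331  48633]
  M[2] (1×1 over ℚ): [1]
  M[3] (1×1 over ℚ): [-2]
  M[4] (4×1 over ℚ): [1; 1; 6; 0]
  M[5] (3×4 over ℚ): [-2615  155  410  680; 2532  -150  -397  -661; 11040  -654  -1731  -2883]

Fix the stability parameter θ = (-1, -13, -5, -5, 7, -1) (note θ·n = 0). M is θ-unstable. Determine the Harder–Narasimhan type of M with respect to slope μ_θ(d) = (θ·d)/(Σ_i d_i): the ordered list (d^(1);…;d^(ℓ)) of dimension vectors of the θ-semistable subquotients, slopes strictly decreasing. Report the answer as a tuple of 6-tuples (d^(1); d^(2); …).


Via rank(M_{q-1}∘⋯∘M_p): M ≅ I[1,1], I[1,5], I[5,5], I[5,6]^2, I[6,6].
μ_θ-semistable layers: μ^(1)=7; μ^(2)=3; μ^(3)=-1; μ^(4)=-5; μ^(5)=-7

((0, 0, 0, 0, 2, 0); (0, 0, 0, 0, 2, 2); (1, 0, 0, 0, 0, 1); (0, 0, 1, 1, 0, 0); (1, 1, 0, 0, 0, 0))


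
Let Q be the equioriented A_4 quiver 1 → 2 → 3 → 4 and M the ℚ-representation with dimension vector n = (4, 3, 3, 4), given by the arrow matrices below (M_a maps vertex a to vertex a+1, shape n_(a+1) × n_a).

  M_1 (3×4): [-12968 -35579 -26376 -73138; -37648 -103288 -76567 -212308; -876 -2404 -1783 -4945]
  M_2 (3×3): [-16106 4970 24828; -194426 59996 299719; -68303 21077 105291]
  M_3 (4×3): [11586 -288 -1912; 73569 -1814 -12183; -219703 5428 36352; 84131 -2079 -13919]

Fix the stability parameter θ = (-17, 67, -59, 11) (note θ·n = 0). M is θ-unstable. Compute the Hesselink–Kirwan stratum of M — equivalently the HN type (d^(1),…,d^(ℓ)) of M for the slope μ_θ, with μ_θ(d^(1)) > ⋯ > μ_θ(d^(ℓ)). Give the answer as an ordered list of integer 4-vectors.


Interval decomposition of M: I[1,1], I[1,2], I[1,4]^2, I[3,4], I[4,4].
HN type (ℓ=5): μ^(1)=67; μ^(2)=11; μ^(3)=4; μ^(4)=-17; μ^(5)=-59

((0, 1, 0, 0); (0, 0, 0, 4); (0, 2, 2, 0); (4, 0, 0, 0); (0, 0, 1, 0))


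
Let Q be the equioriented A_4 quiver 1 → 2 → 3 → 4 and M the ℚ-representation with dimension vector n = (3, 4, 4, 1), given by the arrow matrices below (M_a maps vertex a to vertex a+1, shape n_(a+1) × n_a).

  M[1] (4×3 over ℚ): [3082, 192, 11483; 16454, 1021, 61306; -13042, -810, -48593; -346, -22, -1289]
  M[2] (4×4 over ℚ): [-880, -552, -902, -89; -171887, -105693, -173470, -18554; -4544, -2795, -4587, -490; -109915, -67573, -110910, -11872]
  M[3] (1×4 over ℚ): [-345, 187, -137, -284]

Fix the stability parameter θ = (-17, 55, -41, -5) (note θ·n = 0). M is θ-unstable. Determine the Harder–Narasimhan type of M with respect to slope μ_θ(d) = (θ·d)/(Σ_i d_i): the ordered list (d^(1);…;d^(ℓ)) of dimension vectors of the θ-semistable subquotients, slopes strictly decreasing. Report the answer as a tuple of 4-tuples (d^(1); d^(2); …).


Interval decomposition of M: I[1,1], I[1,3], I[1,4], I[2,2], I[2,3], I[3,3].
HN type (ℓ=5): μ^(1)=55; μ^(2)=7; μ^(3)=3; μ^(4)=-17; μ^(5)=-41

((0, 1, 0, 0); (0, 2, 2, 0); (0, 1, 1, 1); (3, 0, 0, 0); (0, 0, 1, 0))


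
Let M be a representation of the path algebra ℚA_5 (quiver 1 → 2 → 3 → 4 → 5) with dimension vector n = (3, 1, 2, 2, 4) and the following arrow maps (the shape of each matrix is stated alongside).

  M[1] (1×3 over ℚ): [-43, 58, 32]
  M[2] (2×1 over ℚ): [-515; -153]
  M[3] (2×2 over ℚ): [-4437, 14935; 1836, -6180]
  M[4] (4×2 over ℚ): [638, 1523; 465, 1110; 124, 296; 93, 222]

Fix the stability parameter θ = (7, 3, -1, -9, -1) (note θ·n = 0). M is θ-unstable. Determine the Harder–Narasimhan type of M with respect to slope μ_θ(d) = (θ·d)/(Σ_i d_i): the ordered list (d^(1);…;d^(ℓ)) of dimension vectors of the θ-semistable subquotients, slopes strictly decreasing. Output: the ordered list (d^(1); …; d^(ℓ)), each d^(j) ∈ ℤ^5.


Via rank(M_{q-1}∘⋯∘M_p): M ≅ I[1,1]^2, I[1,3], I[3,5], I[4,5], I[5,5]^2.
μ_θ-semistable layers: μ^(1)=7; μ^(2)=3; μ^(3)=-1; μ^(4)=-5; μ^(5)=-9

((2, 0, 0, 0, 0); (1, 1, 1, 0, 0); (0, 0, 0, 0, 4); (0, 0, 1, 1, 0); (0, 0, 0, 1, 0))


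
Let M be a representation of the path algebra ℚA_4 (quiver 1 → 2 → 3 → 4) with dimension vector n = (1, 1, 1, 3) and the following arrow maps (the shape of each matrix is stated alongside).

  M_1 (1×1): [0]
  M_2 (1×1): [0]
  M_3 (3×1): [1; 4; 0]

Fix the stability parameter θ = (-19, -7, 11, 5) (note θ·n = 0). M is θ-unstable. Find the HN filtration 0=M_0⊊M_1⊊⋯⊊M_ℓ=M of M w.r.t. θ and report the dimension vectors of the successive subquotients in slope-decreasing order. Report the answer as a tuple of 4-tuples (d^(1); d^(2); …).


Barcode: M ≅ I[1,1], I[2,2], I[3,4], I[4,4]^2. HN layers by μ_θ (4 steps, strictly decreasing):
  μ^(1)=8; μ^(2)=5; μ^(3)=-7; μ^(4)=-19

((0, 0, 1, 1); (0, 0, 0, 2); (0, 1, 0, 0); (1, 0, 0, 0))


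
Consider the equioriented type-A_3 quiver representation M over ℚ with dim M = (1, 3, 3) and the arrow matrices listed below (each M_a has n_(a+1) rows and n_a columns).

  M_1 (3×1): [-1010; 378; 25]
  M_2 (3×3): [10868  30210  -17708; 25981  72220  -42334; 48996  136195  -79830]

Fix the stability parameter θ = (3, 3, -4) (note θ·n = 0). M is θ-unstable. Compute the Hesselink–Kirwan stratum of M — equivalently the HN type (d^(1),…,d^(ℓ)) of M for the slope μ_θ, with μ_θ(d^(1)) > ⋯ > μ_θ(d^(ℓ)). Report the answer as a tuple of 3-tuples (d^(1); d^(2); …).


Barcode: M ≅ I[1,2], I[2,3]^2, I[3,3]. HN layers by μ_θ (3 steps, strictly decreasing):
  μ^(1)=3; μ^(2)=-1/2; μ^(3)=-4

((1, 1, 0); (0, 2, 2); (0, 0, 1))


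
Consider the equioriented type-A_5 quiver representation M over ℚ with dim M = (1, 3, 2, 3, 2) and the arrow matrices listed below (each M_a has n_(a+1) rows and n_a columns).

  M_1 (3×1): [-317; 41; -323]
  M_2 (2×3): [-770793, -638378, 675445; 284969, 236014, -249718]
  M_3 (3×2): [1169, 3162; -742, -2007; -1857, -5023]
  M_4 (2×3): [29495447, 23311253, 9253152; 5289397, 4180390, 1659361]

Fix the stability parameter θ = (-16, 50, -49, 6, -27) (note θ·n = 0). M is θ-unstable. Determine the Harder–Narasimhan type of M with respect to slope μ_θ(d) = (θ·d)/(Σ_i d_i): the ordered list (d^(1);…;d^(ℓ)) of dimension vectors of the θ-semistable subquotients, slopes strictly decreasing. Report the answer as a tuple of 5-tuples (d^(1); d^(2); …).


Interval decomposition of M: I[1,5], I[2,2], I[2,5], I[4,4].
HN type (ℓ=4): μ^(1)=50; μ^(2)=6; μ^(3)=-5; μ^(4)=-16

((0, 1, 0, 0, 0); (0, 0, 0, 1, 0); (0, 2, 2, 2, 2); (1, 0, 0, 0, 0))


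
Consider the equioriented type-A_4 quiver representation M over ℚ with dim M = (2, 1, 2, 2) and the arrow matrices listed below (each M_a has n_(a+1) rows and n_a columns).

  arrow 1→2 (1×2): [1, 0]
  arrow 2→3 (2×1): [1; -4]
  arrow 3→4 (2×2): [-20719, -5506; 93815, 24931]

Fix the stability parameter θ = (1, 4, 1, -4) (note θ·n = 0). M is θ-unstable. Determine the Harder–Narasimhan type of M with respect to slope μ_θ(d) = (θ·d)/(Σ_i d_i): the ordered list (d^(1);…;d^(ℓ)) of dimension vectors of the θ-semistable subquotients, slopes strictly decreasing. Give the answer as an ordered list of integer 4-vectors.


Barcode: M ≅ I[1,1], I[1,4], I[3,4]. HN layers by μ_θ (3 steps, strictly decreasing):
  μ^(1)=1; μ^(2)=1/2; μ^(3)=-3/2

((1, 0, 0, 0); (1, 1, 1, 1); (0, 0, 1, 1))


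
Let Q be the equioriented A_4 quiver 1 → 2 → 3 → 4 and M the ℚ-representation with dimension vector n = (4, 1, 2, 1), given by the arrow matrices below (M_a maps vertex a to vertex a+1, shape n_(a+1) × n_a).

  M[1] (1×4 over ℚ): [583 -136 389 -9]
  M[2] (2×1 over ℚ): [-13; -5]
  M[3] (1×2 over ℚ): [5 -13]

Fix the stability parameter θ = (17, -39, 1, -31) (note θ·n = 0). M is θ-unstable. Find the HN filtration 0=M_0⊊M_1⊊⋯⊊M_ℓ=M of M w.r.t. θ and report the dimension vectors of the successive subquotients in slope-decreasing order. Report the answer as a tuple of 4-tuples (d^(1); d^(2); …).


Via rank(M_{q-1}∘⋯∘M_p): M ≅ I[1,1]^3, I[1,3], I[3,4].
μ_θ-semistable layers: μ^(1)=17; μ^(2)=1; μ^(3)=-11; μ^(4)=-15

((3, 0, 0, 0); (0, 0, 1, 0); (1, 1, 0, 0); (0, 0, 1, 1))


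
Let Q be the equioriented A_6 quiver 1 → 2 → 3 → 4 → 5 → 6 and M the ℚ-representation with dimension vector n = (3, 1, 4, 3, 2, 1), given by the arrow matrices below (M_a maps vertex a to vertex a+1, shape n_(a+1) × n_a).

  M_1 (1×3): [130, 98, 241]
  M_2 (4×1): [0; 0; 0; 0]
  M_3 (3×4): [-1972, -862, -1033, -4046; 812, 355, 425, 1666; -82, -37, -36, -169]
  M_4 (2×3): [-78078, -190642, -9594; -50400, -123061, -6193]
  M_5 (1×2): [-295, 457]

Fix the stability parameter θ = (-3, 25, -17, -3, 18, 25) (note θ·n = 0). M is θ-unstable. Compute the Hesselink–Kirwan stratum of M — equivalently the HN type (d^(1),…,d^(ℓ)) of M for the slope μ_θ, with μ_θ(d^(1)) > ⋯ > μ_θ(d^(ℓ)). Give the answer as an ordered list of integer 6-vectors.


Via rank(M_{q-1}∘⋯∘M_p): M ≅ I[1,1]^2, I[1,2], I[3,3], I[3,4], I[3,5], I[3,6].
μ_θ-semistable layers: μ^(1)=25; μ^(2)=18; μ^(3)=-3; μ^(4)=-17

((0, 1, 0, 0, 0, 1); (0, 0, 0, 0, 2, 0); (3, 0, 0, 3, 0, 0); (0, 0, 4, 0, 0, 0))


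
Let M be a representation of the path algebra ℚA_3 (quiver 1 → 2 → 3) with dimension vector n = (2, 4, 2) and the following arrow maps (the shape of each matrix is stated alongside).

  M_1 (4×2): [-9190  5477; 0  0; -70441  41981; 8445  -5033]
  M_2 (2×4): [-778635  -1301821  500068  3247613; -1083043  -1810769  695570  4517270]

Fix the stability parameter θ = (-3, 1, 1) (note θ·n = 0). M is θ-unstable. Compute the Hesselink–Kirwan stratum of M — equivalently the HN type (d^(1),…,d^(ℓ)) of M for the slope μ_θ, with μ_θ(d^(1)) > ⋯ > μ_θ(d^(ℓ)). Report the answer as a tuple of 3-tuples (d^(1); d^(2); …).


Interval decomposition of M: I[1,3]^2, I[2,2]^2.
HN type (ℓ=2): μ^(1)=1; μ^(2)=-3

((0, 4, 2); (2, 0, 0))


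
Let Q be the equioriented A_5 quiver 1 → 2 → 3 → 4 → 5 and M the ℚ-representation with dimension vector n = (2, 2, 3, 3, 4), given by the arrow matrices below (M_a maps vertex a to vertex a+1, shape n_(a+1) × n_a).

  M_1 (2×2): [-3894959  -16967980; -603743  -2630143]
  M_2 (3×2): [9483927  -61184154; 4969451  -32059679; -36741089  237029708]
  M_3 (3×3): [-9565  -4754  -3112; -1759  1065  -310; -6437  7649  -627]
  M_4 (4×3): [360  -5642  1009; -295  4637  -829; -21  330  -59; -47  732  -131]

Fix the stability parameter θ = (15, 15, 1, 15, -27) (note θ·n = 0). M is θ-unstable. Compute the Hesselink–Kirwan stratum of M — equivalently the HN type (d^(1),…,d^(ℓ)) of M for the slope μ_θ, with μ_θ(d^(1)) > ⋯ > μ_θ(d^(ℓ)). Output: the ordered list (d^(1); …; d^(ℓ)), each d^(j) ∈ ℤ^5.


Interval decomposition of M: I[1,5]^2, I[3,5], I[5,5].
HN type (ℓ=3): μ^(1)=19/5; μ^(2)=-11/3; μ^(3)=-27

((2, 2, 2, 2, 2); (0, 0, 1, 1, 1); (0, 0, 0, 0, 1))


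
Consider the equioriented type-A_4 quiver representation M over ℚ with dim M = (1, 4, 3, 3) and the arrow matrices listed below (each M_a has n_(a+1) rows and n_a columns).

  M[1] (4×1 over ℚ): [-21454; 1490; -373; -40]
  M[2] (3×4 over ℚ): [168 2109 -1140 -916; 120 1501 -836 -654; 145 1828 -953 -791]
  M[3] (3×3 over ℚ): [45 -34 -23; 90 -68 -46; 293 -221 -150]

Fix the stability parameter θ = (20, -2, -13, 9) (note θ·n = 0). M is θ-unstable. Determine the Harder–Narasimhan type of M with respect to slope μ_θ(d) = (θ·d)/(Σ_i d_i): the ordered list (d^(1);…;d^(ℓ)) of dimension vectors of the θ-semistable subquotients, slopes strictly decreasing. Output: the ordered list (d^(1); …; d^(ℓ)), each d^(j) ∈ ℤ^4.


Via rank(M_{q-1}∘⋯∘M_p): M ≅ I[1,4], I[2,2], I[2,3], I[2,4], I[4,4].
μ_θ-semistable layers: μ^(1)=9; μ^(2)=5/3; μ^(3)=-2; μ^(4)=-15/2

((0, 0, 0, 3); (1, 1, 1, 0); (0, 1, 0, 0); (0, 2, 2, 0))


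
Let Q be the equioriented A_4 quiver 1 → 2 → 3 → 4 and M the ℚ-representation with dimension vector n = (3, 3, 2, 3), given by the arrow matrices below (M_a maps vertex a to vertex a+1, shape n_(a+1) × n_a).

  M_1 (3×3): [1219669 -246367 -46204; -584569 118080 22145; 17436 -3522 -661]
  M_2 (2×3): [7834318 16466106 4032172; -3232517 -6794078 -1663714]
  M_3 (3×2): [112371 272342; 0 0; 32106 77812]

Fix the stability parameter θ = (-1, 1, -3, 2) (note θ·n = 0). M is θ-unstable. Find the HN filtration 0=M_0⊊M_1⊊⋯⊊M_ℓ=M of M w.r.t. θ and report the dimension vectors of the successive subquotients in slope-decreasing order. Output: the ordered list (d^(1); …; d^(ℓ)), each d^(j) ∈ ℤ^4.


Via rank(M_{q-1}∘⋯∘M_p): M ≅ I[1,2], I[1,3], I[1,4], I[4,4]^2.
μ_θ-semistable layers: μ^(1)=2; μ^(2)=1; μ^(3)=-1

((0, 0, 0, 3); (0, 1, 0, 0); (3, 2, 2, 0))


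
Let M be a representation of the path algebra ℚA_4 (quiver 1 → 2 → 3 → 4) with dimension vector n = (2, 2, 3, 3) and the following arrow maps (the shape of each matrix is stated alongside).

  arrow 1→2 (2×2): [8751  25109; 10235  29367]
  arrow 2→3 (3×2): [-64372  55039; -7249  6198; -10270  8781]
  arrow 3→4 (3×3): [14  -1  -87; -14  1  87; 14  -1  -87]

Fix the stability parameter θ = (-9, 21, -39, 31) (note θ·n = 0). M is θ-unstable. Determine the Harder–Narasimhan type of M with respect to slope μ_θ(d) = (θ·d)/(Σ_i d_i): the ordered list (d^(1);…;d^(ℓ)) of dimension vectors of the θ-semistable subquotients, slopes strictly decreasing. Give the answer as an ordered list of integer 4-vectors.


Barcode: M ≅ I[1,3], I[1,4], I[3,3], I[4,4]^2. HN layers by μ_θ (3 steps, strictly decreasing):
  μ^(1)=31; μ^(2)=-9; μ^(3)=-39

((0, 0, 0, 3); (2, 2, 2, 0); (0, 0, 1, 0))


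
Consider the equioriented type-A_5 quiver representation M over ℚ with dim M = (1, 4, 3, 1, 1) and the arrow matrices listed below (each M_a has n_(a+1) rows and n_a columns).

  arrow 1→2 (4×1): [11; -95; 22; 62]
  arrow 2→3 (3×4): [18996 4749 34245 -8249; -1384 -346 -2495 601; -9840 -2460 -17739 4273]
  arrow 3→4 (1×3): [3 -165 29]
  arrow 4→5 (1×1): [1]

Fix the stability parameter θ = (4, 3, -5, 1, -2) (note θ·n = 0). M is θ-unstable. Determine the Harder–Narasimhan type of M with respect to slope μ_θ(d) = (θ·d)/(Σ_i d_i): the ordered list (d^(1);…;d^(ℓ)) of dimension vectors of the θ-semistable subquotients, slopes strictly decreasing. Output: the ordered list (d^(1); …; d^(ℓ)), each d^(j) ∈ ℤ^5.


Interval decomposition of M: I[1,5], I[2,2]^2, I[2,3], I[3,3].
HN type (ℓ=4): μ^(1)=3; μ^(2)=1/5; μ^(3)=-1; μ^(4)=-5

((0, 2, 0, 0, 0); (1, 1, 1, 1, 1); (0, 1, 1, 0, 0); (0, 0, 1, 0, 0))


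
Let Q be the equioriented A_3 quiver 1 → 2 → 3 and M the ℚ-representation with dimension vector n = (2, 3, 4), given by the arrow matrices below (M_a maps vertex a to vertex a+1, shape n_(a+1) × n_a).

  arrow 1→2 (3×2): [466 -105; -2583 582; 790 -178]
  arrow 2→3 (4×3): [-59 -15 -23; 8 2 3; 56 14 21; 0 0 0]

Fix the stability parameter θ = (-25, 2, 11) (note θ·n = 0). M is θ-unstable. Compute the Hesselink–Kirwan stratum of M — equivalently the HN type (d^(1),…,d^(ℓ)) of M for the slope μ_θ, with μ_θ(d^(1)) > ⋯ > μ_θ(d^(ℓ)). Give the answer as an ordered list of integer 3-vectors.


Interval decomposition of M: I[1,3]^2, I[2,2], I[3,3]^2.
HN type (ℓ=3): μ^(1)=11; μ^(2)=2; μ^(3)=-25

((0, 0, 4); (0, 3, 0); (2, 0, 0))


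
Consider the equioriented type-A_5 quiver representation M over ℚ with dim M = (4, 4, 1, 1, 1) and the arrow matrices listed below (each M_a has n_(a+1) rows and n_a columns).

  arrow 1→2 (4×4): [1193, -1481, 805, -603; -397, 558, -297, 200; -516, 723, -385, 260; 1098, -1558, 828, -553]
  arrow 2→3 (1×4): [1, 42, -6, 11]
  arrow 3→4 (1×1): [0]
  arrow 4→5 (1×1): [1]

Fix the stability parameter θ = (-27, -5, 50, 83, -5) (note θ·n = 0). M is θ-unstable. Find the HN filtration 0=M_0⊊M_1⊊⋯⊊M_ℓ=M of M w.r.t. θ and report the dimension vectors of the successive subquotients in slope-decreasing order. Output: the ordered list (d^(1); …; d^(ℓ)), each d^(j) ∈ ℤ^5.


Barcode: M ≅ I[1,2]^3, I[1,3], I[4,5]. HN layers by μ_θ (4 steps, strictly decreasing):
  μ^(1)=50; μ^(2)=39; μ^(3)=-5; μ^(4)=-27

((0, 0, 1, 0, 0); (0, 0, 0, 1, 1); (0, 4, 0, 0, 0); (4, 0, 0, 0, 0))


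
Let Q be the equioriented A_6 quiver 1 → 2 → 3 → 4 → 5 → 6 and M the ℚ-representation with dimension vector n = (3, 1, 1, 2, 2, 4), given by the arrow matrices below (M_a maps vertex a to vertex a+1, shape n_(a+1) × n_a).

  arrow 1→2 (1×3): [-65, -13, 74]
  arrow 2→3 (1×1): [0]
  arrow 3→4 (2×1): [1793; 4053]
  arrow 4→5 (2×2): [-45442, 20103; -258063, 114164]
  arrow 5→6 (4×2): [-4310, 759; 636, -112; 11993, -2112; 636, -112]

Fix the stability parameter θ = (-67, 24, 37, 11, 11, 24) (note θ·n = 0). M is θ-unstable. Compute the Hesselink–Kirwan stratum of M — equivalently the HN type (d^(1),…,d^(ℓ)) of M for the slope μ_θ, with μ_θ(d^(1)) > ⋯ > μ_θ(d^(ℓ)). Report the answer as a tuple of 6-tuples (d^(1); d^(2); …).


Via rank(M_{q-1}∘⋯∘M_p): M ≅ I[1,1]^2, I[1,2], I[3,6], I[4,6], I[6,6]^2.
μ_θ-semistable layers: μ^(1)=24; μ^(2)=59/3; μ^(3)=11; μ^(4)=-67

((0, 1, 0, 0, 0, 4); (0, 0, 1, 1, 1, 0); (0, 0, 0, 1, 1, 0); (3, 0, 0, 0, 0, 0))


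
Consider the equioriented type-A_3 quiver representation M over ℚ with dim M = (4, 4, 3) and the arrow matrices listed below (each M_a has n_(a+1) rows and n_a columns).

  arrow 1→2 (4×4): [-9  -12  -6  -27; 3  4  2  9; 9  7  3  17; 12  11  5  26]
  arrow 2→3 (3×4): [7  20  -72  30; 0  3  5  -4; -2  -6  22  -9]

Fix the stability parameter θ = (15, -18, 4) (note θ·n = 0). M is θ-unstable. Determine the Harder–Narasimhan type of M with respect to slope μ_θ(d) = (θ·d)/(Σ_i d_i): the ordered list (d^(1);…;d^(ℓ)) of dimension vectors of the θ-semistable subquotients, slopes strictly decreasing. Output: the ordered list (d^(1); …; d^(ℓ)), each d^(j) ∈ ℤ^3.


Barcode: M ≅ I[1,1]^2, I[1,3]^2, I[2,2], I[2,3]. HN layers by μ_θ (4 steps, strictly decreasing):
  μ^(1)=15; μ^(2)=4; μ^(3)=-3/2; μ^(4)=-18

((2, 0, 0); (0, 0, 3); (2, 2, 0); (0, 2, 0))


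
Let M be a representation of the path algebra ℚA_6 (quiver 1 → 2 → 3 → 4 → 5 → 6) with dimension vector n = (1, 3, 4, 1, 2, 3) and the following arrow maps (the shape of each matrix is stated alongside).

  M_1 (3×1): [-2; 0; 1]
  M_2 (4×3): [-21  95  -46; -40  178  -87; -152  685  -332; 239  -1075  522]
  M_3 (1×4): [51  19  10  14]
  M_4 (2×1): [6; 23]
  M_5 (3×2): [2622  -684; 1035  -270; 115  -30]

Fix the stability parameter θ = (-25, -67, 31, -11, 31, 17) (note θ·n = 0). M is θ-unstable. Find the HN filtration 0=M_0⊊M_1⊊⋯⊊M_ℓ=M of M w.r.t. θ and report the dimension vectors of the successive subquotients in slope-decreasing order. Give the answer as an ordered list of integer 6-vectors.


Via rank(M_{q-1}∘⋯∘M_p): M ≅ I[1,5], I[2,3]^2, I[3,3], I[5,6], I[6,6]^2.
μ_θ-semistable layers: μ^(1)=31; μ^(2)=24; μ^(3)=17; μ^(4)=10; μ^(5)=-46; μ^(6)=-67

((0, 0, 3, 0, 1, 0); (0, 0, 0, 0, 1, 1); (0, 0, 0, 0, 0, 2); (0, 0, 1, 1, 0, 0); (1, 1, 0, 0, 0, 0); (0, 2, 0, 0, 0, 0))


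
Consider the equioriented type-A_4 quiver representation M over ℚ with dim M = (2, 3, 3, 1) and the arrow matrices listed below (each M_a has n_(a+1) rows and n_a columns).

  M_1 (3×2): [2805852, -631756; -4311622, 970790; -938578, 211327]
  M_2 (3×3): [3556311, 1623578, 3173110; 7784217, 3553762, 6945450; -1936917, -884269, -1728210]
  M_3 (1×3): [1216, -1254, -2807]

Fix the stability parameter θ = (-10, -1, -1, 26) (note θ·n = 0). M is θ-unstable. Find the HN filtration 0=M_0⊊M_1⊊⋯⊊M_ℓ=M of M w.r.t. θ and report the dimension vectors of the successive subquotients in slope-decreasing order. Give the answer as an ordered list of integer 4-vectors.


Interval decomposition of M: I[1,3], I[1,4], I[2,2], I[3,3].
HN type (ℓ=3): μ^(1)=26; μ^(2)=-1; μ^(3)=-10

((0, 0, 0, 1); (0, 3, 3, 0); (2, 0, 0, 0))


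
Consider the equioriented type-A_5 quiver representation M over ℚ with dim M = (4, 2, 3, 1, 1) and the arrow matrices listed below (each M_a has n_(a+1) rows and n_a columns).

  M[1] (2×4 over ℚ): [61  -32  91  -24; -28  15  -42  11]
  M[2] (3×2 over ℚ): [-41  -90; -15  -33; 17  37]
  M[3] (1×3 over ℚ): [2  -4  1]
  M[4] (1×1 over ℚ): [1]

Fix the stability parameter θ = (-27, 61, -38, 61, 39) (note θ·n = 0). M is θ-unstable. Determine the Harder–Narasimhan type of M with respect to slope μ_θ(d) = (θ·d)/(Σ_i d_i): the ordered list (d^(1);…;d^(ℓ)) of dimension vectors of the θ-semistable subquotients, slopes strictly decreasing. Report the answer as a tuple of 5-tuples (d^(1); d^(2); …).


Barcode: M ≅ I[1,1]^2, I[1,3], I[1,5], I[3,3]. HN layers by μ_θ (4 steps, strictly decreasing):
  μ^(1)=50; μ^(2)=23/2; μ^(3)=-27; μ^(4)=-38

((0, 0, 0, 1, 1); (0, 2, 2, 0, 0); (4, 0, 0, 0, 0); (0, 0, 1, 0, 0))


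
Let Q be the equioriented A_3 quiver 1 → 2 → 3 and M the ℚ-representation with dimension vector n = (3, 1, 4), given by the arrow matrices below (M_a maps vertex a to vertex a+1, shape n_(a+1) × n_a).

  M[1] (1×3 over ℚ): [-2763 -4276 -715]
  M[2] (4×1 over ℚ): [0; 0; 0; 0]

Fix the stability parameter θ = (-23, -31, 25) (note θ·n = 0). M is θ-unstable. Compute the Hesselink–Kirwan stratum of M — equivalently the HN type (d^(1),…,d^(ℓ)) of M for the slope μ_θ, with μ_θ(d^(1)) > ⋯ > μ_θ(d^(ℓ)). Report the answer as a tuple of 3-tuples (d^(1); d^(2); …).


Barcode: M ≅ I[1,1]^2, I[1,2], I[3,3]^4. HN layers by μ_θ (3 steps, strictly decreasing):
  μ^(1)=25; μ^(2)=-23; μ^(3)=-27

((0, 0, 4); (2, 0, 0); (1, 1, 0))


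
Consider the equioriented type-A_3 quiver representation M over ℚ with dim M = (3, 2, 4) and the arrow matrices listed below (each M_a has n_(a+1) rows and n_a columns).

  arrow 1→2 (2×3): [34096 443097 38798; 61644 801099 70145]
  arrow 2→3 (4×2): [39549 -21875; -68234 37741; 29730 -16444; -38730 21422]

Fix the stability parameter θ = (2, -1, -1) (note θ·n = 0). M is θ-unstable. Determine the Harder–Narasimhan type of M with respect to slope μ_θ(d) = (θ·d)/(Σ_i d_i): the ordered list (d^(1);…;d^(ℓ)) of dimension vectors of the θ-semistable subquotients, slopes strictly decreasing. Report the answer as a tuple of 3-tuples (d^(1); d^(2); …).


Barcode: M ≅ I[1,1], I[1,3]^2, I[3,3]^2. HN layers by μ_θ (3 steps, strictly decreasing):
  μ^(1)=2; μ^(2)=0; μ^(3)=-1

((1, 0, 0); (2, 2, 2); (0, 0, 2))


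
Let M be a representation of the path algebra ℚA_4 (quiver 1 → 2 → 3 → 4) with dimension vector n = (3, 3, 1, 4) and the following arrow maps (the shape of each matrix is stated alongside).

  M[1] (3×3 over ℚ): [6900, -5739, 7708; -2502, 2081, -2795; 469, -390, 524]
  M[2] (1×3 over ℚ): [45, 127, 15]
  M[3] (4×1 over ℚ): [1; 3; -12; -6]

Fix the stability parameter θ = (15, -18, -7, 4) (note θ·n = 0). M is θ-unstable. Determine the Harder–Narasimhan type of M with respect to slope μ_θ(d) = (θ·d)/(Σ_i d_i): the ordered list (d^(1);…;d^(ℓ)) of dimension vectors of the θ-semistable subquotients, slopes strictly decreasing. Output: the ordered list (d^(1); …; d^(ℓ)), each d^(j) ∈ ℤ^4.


Barcode: M ≅ I[1,2]^2, I[1,4], I[4,4]^3. HN layers by μ_θ (3 steps, strictly decreasing):
  μ^(1)=4; μ^(2)=-3/2; μ^(3)=-10/3

((0, 0, 0, 4); (2, 2, 0, 0); (1, 1, 1, 0))


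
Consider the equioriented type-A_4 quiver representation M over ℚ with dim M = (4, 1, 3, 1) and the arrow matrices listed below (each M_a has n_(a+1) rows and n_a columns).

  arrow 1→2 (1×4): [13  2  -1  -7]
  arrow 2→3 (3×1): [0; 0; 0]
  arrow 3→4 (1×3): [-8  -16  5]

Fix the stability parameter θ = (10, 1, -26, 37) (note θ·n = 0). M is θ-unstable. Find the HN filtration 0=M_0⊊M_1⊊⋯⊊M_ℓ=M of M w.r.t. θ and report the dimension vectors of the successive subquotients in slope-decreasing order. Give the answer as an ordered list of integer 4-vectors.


Interval decomposition of M: I[1,1]^3, I[1,2], I[3,3]^2, I[3,4].
HN type (ℓ=4): μ^(1)=37; μ^(2)=10; μ^(3)=11/2; μ^(4)=-26

((0, 0, 0, 1); (3, 0, 0, 0); (1, 1, 0, 0); (0, 0, 3, 0))


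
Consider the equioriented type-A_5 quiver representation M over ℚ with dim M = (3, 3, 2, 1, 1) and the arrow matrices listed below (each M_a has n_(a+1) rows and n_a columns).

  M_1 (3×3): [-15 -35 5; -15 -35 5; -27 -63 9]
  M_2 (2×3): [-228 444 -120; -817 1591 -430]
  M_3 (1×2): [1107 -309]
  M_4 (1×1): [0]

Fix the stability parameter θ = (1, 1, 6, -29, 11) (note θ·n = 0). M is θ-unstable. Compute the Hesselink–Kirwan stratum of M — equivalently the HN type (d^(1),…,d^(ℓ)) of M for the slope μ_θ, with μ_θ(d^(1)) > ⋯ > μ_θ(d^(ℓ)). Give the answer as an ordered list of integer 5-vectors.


Interval decomposition of M: I[1,1]^2, I[1,2], I[2,2], I[2,4], I[3,3], I[5,5].
HN type (ℓ=4): μ^(1)=11; μ^(2)=6; μ^(3)=1; μ^(4)=-22/3

((0, 0, 0, 0, 1); (0, 0, 1, 0, 0); (3, 2, 0, 0, 0); (0, 1, 1, 1, 0))


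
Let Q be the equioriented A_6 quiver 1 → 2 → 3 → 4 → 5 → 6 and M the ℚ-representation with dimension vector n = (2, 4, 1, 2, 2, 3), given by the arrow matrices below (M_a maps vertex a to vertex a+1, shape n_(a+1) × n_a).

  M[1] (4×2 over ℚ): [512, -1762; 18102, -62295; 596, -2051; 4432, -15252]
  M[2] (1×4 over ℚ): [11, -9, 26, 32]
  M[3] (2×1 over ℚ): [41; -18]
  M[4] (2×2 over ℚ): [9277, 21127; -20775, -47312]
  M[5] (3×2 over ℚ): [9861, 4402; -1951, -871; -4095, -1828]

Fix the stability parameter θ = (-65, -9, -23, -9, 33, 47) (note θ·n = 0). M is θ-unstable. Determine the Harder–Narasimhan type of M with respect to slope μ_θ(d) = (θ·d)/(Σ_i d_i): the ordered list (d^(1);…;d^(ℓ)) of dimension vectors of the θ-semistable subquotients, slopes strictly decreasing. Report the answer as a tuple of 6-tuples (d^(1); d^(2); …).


Via rank(M_{q-1}∘⋯∘M_p): M ≅ I[1,2], I[1,6], I[2,2]^2, I[4,6], I[6,6].
μ_θ-semistable layers: μ^(1)=47; μ^(2)=33; μ^(3)=-9; μ^(4)=-16; μ^(5)=-65

((0, 0, 0, 0, 0, 3); (0, 0, 0, 0, 2, 0); (0, 3, 0, 2, 0, 0); (0, 1, 1, 0, 0, 0); (2, 0, 0, 0, 0, 0))


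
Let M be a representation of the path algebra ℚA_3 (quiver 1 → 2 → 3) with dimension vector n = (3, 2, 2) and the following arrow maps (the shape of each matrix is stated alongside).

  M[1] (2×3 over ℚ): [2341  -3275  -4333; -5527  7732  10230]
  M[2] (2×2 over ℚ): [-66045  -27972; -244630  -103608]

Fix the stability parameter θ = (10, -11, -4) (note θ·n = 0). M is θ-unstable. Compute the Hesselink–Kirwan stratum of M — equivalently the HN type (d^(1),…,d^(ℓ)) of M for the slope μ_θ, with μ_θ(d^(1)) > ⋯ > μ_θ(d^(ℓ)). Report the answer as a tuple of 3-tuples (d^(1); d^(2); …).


Via rank(M_{q-1}∘⋯∘M_p): M ≅ I[1,1], I[1,2], I[1,3], I[3,3].
μ_θ-semistable layers: μ^(1)=10; μ^(2)=-1/2; μ^(3)=-5/3; μ^(4)=-4

((1, 0, 0); (1, 1, 0); (1, 1, 1); (0, 0, 1))


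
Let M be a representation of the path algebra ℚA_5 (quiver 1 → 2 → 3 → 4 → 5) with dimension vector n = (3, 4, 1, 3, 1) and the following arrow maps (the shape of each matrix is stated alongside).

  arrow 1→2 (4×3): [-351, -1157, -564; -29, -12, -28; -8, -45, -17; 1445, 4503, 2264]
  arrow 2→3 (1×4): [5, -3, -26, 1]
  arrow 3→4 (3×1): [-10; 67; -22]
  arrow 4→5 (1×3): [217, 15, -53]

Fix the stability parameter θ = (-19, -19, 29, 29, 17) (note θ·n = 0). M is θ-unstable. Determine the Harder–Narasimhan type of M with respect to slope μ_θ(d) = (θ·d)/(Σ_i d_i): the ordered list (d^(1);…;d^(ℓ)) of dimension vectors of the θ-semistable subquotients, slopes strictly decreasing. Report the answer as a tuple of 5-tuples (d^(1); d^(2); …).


Via rank(M_{q-1}∘⋯∘M_p): M ≅ I[1,2]^2, I[1,5], I[2,2], I[4,4]^2.
μ_θ-semistable layers: μ^(1)=29; μ^(2)=25; μ^(3)=-19

((0, 0, 0, 2, 0); (0, 0, 1, 1, 1); (3, 4, 0, 0, 0))


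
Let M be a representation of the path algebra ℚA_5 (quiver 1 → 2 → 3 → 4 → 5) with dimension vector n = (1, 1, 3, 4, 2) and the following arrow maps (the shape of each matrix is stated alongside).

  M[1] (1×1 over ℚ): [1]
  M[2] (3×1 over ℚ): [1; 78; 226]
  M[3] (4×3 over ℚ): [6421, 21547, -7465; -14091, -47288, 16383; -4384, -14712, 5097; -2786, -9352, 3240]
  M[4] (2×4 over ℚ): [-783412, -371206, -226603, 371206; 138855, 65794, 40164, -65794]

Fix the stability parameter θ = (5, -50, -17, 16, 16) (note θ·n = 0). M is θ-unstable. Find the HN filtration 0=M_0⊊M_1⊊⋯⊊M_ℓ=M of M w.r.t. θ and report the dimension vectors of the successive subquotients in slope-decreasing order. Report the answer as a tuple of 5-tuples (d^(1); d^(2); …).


Barcode: M ≅ I[1,5], I[3,4], I[3,5], I[4,4]. HN layers by μ_θ (3 steps, strictly decreasing):
  μ^(1)=16; μ^(2)=-17; μ^(3)=-45/2

((0, 0, 0, 4, 2); (0, 0, 3, 0, 0); (1, 1, 0, 0, 0))


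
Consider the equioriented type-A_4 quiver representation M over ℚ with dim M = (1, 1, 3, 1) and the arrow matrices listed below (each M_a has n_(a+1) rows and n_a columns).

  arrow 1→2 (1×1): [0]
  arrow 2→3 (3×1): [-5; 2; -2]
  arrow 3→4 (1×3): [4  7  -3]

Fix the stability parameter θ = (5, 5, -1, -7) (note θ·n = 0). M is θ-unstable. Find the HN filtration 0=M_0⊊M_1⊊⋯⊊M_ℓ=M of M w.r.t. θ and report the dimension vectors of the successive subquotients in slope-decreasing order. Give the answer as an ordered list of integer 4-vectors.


Barcode: M ≅ I[1,1], I[2,3], I[3,3], I[3,4]. HN layers by μ_θ (4 steps, strictly decreasing):
  μ^(1)=5; μ^(2)=2; μ^(3)=-1; μ^(4)=-4

((1, 0, 0, 0); (0, 1, 1, 0); (0, 0, 1, 0); (0, 0, 1, 1))


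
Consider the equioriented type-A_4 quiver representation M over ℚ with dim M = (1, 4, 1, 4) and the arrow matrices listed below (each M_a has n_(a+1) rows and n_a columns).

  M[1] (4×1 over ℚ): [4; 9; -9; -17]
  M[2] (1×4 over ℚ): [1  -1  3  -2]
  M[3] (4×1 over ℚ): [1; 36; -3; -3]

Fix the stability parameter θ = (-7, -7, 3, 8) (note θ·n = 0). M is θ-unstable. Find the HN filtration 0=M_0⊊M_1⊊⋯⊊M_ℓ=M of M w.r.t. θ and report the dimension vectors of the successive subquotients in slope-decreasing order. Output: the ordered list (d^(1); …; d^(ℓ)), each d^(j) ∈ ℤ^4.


Interval decomposition of M: I[1,4], I[2,2]^3, I[4,4]^3.
HN type (ℓ=3): μ^(1)=8; μ^(2)=3; μ^(3)=-7

((0, 0, 0, 4); (0, 0, 1, 0); (1, 4, 0, 0))


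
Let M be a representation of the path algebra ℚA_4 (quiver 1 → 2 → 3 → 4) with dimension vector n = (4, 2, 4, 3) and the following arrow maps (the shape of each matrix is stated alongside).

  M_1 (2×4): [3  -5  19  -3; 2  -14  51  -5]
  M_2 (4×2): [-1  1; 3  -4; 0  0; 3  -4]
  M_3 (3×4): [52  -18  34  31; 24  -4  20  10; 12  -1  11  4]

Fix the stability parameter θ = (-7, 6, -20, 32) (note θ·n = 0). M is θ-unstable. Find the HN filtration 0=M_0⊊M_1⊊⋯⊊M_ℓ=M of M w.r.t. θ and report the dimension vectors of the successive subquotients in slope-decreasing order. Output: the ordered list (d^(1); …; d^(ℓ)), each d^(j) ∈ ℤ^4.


Via rank(M_{q-1}∘⋯∘M_p): M ≅ I[1,1]^2, I[1,3], I[1,4], I[3,3], I[3,4], I[4,4].
μ_θ-semistable layers: μ^(1)=32; μ^(2)=-7; μ^(3)=-20

((0, 0, 0, 3); (4, 2, 2, 0); (0, 0, 2, 0))


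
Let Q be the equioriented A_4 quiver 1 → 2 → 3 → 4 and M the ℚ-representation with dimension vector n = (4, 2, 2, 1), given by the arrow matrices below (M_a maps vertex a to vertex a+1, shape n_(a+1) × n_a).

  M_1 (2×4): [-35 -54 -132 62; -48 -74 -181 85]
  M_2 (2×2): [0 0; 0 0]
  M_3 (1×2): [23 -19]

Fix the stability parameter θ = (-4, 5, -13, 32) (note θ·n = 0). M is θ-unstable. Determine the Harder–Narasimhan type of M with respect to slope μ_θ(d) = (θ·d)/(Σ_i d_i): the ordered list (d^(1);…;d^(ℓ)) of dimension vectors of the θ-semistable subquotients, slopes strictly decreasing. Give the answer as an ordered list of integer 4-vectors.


Interval decomposition of M: I[1,1]^2, I[1,2]^2, I[3,3], I[3,4].
HN type (ℓ=4): μ^(1)=32; μ^(2)=5; μ^(3)=-4; μ^(4)=-13

((0, 0, 0, 1); (0, 2, 0, 0); (4, 0, 0, 0); (0, 0, 2, 0))


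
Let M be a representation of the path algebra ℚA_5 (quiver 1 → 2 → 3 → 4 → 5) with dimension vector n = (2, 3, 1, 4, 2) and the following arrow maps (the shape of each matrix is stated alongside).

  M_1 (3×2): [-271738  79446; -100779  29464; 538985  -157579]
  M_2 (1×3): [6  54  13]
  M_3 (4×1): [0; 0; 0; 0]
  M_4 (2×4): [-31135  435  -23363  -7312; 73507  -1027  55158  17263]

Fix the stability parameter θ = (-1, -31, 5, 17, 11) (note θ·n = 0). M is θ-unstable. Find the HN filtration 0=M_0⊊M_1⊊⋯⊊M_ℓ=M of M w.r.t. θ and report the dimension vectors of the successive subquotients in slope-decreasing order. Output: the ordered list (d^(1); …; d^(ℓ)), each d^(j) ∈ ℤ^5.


Via rank(M_{q-1}∘⋯∘M_p): M ≅ I[1,2], I[1,3], I[2,2], I[4,4]^2, I[4,5]^2.
μ_θ-semistable layers: μ^(1)=17; μ^(2)=14; μ^(3)=5; μ^(4)=-16; μ^(5)=-31

((0, 0, 0, 2, 0); (0, 0, 0, 2, 2); (0, 0, 1, 0, 0); (2, 2, 0, 0, 0); (0, 1, 0, 0, 0))


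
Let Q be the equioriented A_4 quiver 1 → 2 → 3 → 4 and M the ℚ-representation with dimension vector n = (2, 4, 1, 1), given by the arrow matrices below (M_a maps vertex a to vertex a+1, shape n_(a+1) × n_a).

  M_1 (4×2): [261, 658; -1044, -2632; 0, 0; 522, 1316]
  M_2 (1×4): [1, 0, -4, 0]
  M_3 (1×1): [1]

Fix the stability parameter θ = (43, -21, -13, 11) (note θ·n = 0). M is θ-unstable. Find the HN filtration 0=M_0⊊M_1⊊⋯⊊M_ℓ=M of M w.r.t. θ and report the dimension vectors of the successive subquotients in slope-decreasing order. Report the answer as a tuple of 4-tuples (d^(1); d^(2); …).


Via rank(M_{q-1}∘⋯∘M_p): M ≅ I[1,1], I[1,4], I[2,2]^3.
μ_θ-semistable layers: μ^(1)=43; μ^(2)=11; μ^(3)=3; μ^(4)=-21

((1, 0, 0, 0); (0, 0, 0, 1); (1, 1, 1, 0); (0, 3, 0, 0))


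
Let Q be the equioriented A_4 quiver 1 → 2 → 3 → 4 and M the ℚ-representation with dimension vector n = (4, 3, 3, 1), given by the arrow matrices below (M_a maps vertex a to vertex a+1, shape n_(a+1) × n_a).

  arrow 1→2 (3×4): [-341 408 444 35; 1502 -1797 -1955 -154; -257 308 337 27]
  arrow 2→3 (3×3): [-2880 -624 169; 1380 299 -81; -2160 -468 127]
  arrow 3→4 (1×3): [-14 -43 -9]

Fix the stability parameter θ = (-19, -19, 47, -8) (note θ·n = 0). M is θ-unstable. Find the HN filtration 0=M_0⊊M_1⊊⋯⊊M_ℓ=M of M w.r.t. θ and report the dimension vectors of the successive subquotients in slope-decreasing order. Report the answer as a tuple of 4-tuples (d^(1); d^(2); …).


Barcode: M ≅ I[1,1], I[1,2], I[1,3], I[1,4], I[3,3]. HN layers by μ_θ (3 steps, strictly decreasing):
  μ^(1)=47; μ^(2)=39/2; μ^(3)=-19

((0, 0, 2, 0); (0, 0, 1, 1); (4, 3, 0, 0))


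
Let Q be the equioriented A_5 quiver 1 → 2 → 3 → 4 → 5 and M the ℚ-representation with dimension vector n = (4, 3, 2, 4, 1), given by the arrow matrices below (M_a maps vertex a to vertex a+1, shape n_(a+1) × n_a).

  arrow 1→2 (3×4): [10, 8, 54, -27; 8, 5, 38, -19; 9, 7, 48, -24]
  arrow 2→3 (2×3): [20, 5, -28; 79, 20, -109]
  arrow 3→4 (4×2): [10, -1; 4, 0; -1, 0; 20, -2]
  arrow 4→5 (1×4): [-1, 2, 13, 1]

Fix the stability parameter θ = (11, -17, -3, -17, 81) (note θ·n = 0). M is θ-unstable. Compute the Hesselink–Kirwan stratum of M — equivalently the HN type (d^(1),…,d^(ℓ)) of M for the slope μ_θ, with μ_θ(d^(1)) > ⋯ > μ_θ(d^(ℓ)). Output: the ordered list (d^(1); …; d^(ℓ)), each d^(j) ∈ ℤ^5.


Interval decomposition of M: I[1,1], I[1,2], I[1,4], I[1,5], I[4,4]^2.
HN type (ℓ=5): μ^(1)=81; μ^(2)=11; μ^(3)=-3; μ^(4)=-13/2; μ^(5)=-17

((0, 0, 0, 0, 1); (1, 0, 0, 0, 0); (1, 1, 0, 0, 0); (2, 2, 2, 2, 0); (0, 0, 0, 2, 0))


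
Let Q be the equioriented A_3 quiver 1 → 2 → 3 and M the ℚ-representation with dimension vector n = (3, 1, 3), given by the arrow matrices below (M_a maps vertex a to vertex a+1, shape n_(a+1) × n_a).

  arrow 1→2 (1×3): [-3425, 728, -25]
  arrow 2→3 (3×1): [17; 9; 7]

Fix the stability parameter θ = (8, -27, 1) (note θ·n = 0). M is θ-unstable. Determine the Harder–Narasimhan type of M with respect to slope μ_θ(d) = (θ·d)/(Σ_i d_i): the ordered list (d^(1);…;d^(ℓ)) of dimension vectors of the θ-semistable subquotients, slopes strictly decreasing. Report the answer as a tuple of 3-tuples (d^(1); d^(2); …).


Interval decomposition of M: I[1,1]^2, I[1,3], I[3,3]^2.
HN type (ℓ=3): μ^(1)=8; μ^(2)=1; μ^(3)=-19/2

((2, 0, 0); (0, 0, 3); (1, 1, 0))


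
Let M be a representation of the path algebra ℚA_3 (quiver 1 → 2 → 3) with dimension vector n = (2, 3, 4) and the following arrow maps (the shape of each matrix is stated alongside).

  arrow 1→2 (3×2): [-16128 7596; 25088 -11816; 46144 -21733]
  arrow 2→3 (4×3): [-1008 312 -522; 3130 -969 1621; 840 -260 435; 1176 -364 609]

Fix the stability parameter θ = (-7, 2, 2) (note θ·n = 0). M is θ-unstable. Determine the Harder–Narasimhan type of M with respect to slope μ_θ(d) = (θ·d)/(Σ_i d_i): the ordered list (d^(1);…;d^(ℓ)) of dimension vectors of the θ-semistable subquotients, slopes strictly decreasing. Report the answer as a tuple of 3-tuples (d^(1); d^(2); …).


Via rank(M_{q-1}∘⋯∘M_p): M ≅ I[1,1], I[1,3], I[2,2], I[2,3], I[3,3]^2.
μ_θ-semistable layers: μ^(1)=2; μ^(2)=-7

((0, 3, 4); (2, 0, 0))


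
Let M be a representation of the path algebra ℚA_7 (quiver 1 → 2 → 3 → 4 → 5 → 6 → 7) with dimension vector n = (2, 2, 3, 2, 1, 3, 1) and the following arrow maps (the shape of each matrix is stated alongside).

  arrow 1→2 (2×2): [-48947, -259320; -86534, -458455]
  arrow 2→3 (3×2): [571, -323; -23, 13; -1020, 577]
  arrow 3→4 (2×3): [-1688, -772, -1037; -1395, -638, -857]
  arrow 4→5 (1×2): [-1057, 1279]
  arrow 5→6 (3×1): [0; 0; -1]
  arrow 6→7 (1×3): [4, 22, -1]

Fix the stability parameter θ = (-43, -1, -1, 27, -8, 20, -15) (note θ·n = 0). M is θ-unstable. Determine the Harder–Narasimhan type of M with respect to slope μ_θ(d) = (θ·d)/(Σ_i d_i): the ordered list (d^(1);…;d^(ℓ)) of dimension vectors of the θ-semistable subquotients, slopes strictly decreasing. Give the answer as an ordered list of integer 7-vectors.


Via rank(M_{q-1}∘⋯∘M_p): M ≅ I[1,4], I[1,7], I[3,3], I[6,6]^2.
μ_θ-semistable layers: μ^(1)=27; μ^(2)=20; μ^(3)=6; μ^(4)=-1; μ^(5)=-43

((0, 0, 0, 1, 0, 0, 0); (0, 0, 0, 0, 0, 2, 0); (0, 0, 0, 1, 1, 1, 1); (0, 2, 3, 0, 0, 0, 0); (2, 0, 0, 0, 0, 0, 0))


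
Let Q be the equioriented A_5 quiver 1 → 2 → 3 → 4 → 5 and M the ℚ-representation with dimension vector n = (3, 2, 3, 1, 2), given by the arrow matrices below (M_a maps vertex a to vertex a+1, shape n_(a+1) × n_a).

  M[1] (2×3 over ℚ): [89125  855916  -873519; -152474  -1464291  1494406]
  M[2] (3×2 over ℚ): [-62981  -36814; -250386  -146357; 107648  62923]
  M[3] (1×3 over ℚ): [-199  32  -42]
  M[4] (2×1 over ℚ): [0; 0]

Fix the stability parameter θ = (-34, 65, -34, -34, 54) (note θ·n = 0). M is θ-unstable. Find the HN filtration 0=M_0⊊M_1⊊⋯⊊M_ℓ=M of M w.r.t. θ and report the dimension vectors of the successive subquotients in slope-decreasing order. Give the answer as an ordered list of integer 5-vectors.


Barcode: M ≅ I[1,1], I[1,3], I[1,4], I[3,3], I[5,5]^2. HN layers by μ_θ (4 steps, strictly decreasing):
  μ^(1)=54; μ^(2)=31/2; μ^(3)=-1; μ^(4)=-34

((0, 0, 0, 0, 2); (0, 1, 1, 0, 0); (0, 1, 1, 1, 0); (3, 0, 1, 0, 0))
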